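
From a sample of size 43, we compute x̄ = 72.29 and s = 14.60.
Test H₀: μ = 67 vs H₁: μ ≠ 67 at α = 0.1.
One-sample t-test:
H₀: μ = 67
H₁: μ ≠ 67
df = n - 1 = 42
t = (x̄ - μ₀) / (s/√n) = (72.29 - 67) / (14.60/√43) = 2.376
p-value = 0.0221

Since p-value < α = 0.1, we reject H₀.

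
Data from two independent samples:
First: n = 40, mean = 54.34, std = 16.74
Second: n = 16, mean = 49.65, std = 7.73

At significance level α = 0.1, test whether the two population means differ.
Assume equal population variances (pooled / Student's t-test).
Student's two-sample t-test (equal variances):
H₀: μ₁ = μ₂
H₁: μ₁ ≠ μ₂
df = n₁ + n₂ - 2 = 54
Pooled variance s_p² = [(n₁-1)s₁² + (n₂-1)s₂²] / (n₁ + n₂ - 2) = [(39)(16.74²) + (15)(7.73²)] / 54 = 218.9846
SE = √(s_p²(1/n₁ + 1/n₂)) = √(218.9846 × (1/40 + 1/16)) = 4.3773
t = (x̄₁ - x̄₂) / SE = (54.34 - 49.65) / 4.3773 = 4.69 / 4.3773 = 1.071
p-value = 0.2887

Since p-value > α = 0.1, we fail to reject H₀.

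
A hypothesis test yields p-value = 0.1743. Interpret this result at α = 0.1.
Since p = 0.1743 > α = 0.1, fail to reject H₀.
There is insufficient evidence to reject the null hypothesis; the result is not statistically significant at the 0.1 level.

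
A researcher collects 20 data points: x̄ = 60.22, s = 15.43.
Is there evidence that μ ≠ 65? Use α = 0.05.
One-sample t-test:
H₀: μ = 65
H₁: μ ≠ 65
df = n - 1 = 19
t = (x̄ - μ₀) / (s/√n) = (60.22 - 65) / (15.43/√20) = -1.385
p-value = 0.1820

Since p-value > α = 0.05, we fail to reject H₀.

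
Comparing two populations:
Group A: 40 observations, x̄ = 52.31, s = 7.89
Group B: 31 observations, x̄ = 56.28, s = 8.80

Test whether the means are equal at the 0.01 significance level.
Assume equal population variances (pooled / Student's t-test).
Student's two-sample t-test (equal variances):
H₀: μ₁ = μ₂
H₁: μ₁ ≠ μ₂
df = n₁ + n₂ - 2 = 69
Pooled variance s_p² = [(n₁-1)s₁² + (n₂-1)s₂²] / (n₁ + n₂ - 2) = [(39)(7.89²) + (30)(8.80²)] / 69 = 68.8555
SE = √(s_p²(1/n₁ + 1/n₂)) = √(68.8555 × (1/40 + 1/31)) = 1.9856
t = (x̄₁ - x̄₂) / SE = (52.31 - 56.28) / 1.9856 = -3.97 / 1.9856 = -1.999
p-value = 0.0495

Since p-value > α = 0.01, we fail to reject H₀.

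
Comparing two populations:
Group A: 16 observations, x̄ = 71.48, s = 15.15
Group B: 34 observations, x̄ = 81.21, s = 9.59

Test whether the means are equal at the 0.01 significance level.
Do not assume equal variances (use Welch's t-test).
Welch's two-sample t-test:
H₀: μ₁ = μ₂
H₁: μ₁ ≠ μ₂
s₁²/n₁ = 15.15²/16 = 14.3452,  s₂²/n₂ = 9.59²/34 = 2.7049
SE = √(s₁²/n₁ + s₂²/n₂) = √(14.3452 + 2.7049) = 4.1292
df (Welch-Satterthwaite) = (s₁²/n₁ + s₂²/n₂)² / [(s₁²/n₁)²/(n₁-1) + (s₂²/n₂)²/(n₂-1)] ≈ 20.85
t = (x̄₁ - x̄₂) / SE = (71.48 - 81.21) / 4.1292 = -9.73 / 4.1292 = -2.356
p-value = 0.0283

Since p-value > α = 0.01, we fail to reject H₀.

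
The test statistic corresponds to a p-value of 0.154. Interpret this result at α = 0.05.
Since p = 0.154 > α = 0.05, fail to reject H₀.
There is insufficient evidence to reject the null hypothesis; the result is not statistically significant at the 0.05 level.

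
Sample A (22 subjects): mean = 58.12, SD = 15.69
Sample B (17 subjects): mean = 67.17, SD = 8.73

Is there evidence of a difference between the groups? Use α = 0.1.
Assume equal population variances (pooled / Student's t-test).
Student's two-sample t-test (equal variances):
H₀: μ₁ = μ₂
H₁: μ₁ ≠ μ₂
df = n₁ + n₂ - 2 = 37
Pooled variance s_p² = [(n₁-1)s₁² + (n₂-1)s₂²] / (n₁ + n₂ - 2) = [(21)(15.69²) + (16)(8.73²)] / 37 = 172.6785
SE = √(s_p²(1/n₁ + 1/n₂)) = √(172.6785 × (1/22 + 1/17)) = 4.2434
t = (x̄₁ - x̄₂) / SE = (58.12 - 67.17) / 4.2434 = -9.05 / 4.2434 = -2.133
p-value = 0.0396

Since p-value < α = 0.1, we reject H₀.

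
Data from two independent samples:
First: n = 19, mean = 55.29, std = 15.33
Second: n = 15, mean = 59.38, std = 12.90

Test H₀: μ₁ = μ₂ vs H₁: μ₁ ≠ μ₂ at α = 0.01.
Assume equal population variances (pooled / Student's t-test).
Student's two-sample t-test (equal variances):
H₀: μ₁ = μ₂
H₁: μ₁ ≠ μ₂
df = n₁ + n₂ - 2 = 32
Pooled variance s_p² = [(n₁-1)s₁² + (n₂-1)s₂²] / (n₁ + n₂ - 2) = [(18)(15.33²) + (14)(12.90²)] / 32 = 204.9969
SE = √(s_p²(1/n₁ + 1/n₂)) = √(204.9969 × (1/19 + 1/15)) = 4.9453
t = (x̄₁ - x̄₂) / SE = (55.29 - 59.38) / 4.9453 = -4.09 / 4.9453 = -0.827
p-value = 0.4143

Since p-value > α = 0.01, we fail to reject H₀.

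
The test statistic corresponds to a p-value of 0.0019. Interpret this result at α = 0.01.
Since p = 0.0019 < α = 0.01, reject H₀.
There is sufficient evidence to reject the null hypothesis; the result is statistically significant at the 0.01 level.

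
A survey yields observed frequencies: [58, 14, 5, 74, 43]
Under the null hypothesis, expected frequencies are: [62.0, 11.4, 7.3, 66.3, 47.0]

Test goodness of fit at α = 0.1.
Chi-square goodness of fit test:
H₀: observed counts match expected distribution
H₁: observed counts differ from expected distribution
df = k - 1 = 4
χ² = Σ(O - E)²/E
   = (58 - 62.0)²/62.0 + (14 - 11.4)²/11.4 + (5 - 7.3)²/7.3 + (74 - 66.3)²/66.3 + (43 - 47.0)²/47.0
   = 0.258 + 0.593 + 0.725 + 0.894 + 0.340
   = 2.81
p-value = 0.5900

Since p-value > α = 0.1, we fail to reject H₀.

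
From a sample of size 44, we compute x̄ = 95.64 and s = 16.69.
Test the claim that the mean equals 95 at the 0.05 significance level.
One-sample t-test:
H₀: μ = 95
H₁: μ ≠ 95
df = n - 1 = 43
t = (x̄ - μ₀) / (s/√n) = (95.64 - 95) / (16.69/√44) = 0.254
p-value = 0.8004

Since p-value > α = 0.05, we fail to reject H₀.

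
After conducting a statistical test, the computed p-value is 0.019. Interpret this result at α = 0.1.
Since p = 0.019 < α = 0.1, reject H₀.
There is sufficient evidence to reject the null hypothesis; the result is statistically significant at the 0.1 level.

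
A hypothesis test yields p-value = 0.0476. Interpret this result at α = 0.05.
Since p = 0.0476 < α = 0.05, reject H₀.
There is sufficient evidence to reject the null hypothesis; the result is statistically significant at the 0.05 level.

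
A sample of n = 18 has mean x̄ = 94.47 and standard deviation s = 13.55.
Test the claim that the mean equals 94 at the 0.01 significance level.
One-sample t-test:
H₀: μ = 94
H₁: μ ≠ 94
df = n - 1 = 17
t = (x̄ - μ₀) / (s/√n) = (94.47 - 94) / (13.55/√18) = 0.147
p-value = 0.8847

Since p-value > α = 0.01, we fail to reject H₀.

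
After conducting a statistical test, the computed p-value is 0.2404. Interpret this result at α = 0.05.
Since p = 0.2404 > α = 0.05, fail to reject H₀.
There is insufficient evidence to reject the null hypothesis; the result is not statistically significant at the 0.05 level.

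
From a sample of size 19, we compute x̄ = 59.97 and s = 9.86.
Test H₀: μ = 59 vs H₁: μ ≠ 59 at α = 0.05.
One-sample t-test:
H₀: μ = 59
H₁: μ ≠ 59
df = n - 1 = 18
t = (x̄ - μ₀) / (s/√n) = (59.97 - 59) / (9.86/√19) = 0.429
p-value = 0.6731

Since p-value > α = 0.05, we fail to reject H₀.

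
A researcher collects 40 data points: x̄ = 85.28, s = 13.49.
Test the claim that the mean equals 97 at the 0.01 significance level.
One-sample t-test:
H₀: μ = 97
H₁: μ ≠ 97
df = n - 1 = 39
t = (x̄ - μ₀) / (s/√n) = (85.28 - 97) / (13.49/√40) = -5.495
p-value < 0.0001

Since p-value < α = 0.01, we reject H₀.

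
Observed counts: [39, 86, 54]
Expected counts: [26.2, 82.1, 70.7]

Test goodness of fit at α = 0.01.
Chi-square goodness of fit test:
H₀: observed counts match expected distribution
H₁: observed counts differ from expected distribution
df = k - 1 = 2
χ² = Σ(O - E)²/E
   = (39 - 26.2)²/26.2 + (86 - 82.1)²/82.1 + (54 - 70.7)²/70.7
   = 6.253 + 0.185 + 3.945
   = 10.38
p-value = 0.0056

Since p-value < α = 0.01, we reject H₀.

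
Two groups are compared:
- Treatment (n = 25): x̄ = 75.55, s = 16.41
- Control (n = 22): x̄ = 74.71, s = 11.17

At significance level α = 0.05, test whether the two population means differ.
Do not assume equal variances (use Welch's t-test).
Welch's two-sample t-test:
H₀: μ₁ = μ₂
H₁: μ₁ ≠ μ₂
s₁²/n₁ = 16.41²/25 = 10.7715,  s₂²/n₂ = 11.17²/22 = 5.6713
SE = √(s₁²/n₁ + s₂²/n₂) = √(10.7715 + 5.6713) = 4.0550
df (Welch-Satterthwaite) = (s₁²/n₁ + s₂²/n₂)² / [(s₁²/n₁)²/(n₁-1) + (s₂²/n₂)²/(n₂-1)] ≈ 42.47
t = (x̄₁ - x̄₂) / SE = (75.55 - 74.71) / 4.0550 = 0.84 / 4.0550 = 0.207
p-value = 0.8369

Since p-value > α = 0.05, we fail to reject H₀.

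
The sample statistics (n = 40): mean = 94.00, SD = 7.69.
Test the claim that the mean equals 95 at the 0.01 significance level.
One-sample t-test:
H₀: μ = 95
H₁: μ ≠ 95
df = n - 1 = 39
t = (x̄ - μ₀) / (s/√n) = (94.00 - 95) / (7.69/√40) = -0.822
p-value = 0.4158

Since p-value > α = 0.01, we fail to reject H₀.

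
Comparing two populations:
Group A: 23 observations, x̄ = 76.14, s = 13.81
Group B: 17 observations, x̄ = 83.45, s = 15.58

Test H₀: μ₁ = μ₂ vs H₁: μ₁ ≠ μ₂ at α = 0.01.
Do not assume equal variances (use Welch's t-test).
Welch's two-sample t-test:
H₀: μ₁ = μ₂
H₁: μ₁ ≠ μ₂
s₁²/n₁ = 13.81²/23 = 8.2920,  s₂²/n₂ = 15.58²/17 = 14.2786
SE = √(s₁²/n₁ + s₂²/n₂) = √(8.2920 + 14.2786) = 4.7509
df (Welch-Satterthwaite) = (s₁²/n₁ + s₂²/n₂)² / [(s₁²/n₁)²/(n₁-1) + (s₂²/n₂)²/(n₂-1)] ≈ 32.10
t = (x̄₁ - x̄₂) / SE = (76.14 - 83.45) / 4.7509 = -7.31 / 4.7509 = -1.539
p-value = 0.1337

Since p-value > α = 0.01, we fail to reject H₀.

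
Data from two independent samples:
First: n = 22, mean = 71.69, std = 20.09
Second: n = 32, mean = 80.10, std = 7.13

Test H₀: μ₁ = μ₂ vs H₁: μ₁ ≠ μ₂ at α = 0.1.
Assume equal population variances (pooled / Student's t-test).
Student's two-sample t-test (equal variances):
H₀: μ₁ = μ₂
H₁: μ₁ ≠ μ₂
df = n₁ + n₂ - 2 = 52
Pooled variance s_p² = [(n₁-1)s₁² + (n₂-1)s₂²] / (n₁ + n₂ - 2) = [(21)(20.09²) + (31)(7.13²)] / 52 = 193.3022
SE = √(s_p²(1/n₁ + 1/n₂)) = √(193.3022 × (1/22 + 1/32)) = 3.8506
t = (x̄₁ - x̄₂) / SE = (71.69 - 80.10) / 3.8506 = -8.41 / 3.8506 = -2.184
p-value = 0.0335

Since p-value < α = 0.1, we reject H₀.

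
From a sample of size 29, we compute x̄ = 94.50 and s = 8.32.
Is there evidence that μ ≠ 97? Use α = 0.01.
One-sample t-test:
H₀: μ = 97
H₁: μ ≠ 97
df = n - 1 = 28
t = (x̄ - μ₀) / (s/√n) = (94.50 - 97) / (8.32/√29) = -1.618
p-value = 0.1168

Since p-value > α = 0.01, we fail to reject H₀.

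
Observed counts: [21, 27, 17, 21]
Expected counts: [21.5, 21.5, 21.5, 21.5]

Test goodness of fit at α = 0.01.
Chi-square goodness of fit test:
H₀: observed counts match expected distribution
H₁: observed counts differ from expected distribution
df = k - 1 = 3
χ² = Σ(O - E)²/E
   = (21 - 21.5)²/21.5 + (27 - 21.5)²/21.5 + (17 - 21.5)²/21.5 + (21 - 21.5)²/21.5
   = 0.012 + 1.407 + 0.942 + 0.012
   = 2.37
p-value = 0.4989

Since p-value > α = 0.01, we fail to reject H₀.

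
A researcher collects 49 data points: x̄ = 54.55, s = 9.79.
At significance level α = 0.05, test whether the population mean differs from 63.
One-sample t-test:
H₀: μ = 63
H₁: μ ≠ 63
df = n - 1 = 48
t = (x̄ - μ₀) / (s/√n) = (54.55 - 63) / (9.79/√49) = -6.042
p-value < 0.0001

Since p-value < α = 0.05, we reject H₀.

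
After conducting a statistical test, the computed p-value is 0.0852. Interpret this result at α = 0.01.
Since p = 0.0852 > α = 0.01, fail to reject H₀.
There is insufficient evidence to reject the null hypothesis; the result is not statistically significant at the 0.01 level.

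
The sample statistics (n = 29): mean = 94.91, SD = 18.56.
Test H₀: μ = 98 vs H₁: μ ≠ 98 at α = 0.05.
One-sample t-test:
H₀: μ = 98
H₁: μ ≠ 98
df = n - 1 = 28
t = (x̄ - μ₀) / (s/√n) = (94.91 - 98) / (18.56/√29) = -0.897
p-value = 0.3776

Since p-value > α = 0.05, we fail to reject H₀.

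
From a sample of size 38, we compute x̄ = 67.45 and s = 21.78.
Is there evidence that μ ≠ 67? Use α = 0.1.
One-sample t-test:
H₀: μ = 67
H₁: μ ≠ 67
df = n - 1 = 37
t = (x̄ - μ₀) / (s/√n) = (67.45 - 67) / (21.78/√38) = 0.127
p-value = 0.8993

Since p-value > α = 0.1, we fail to reject H₀.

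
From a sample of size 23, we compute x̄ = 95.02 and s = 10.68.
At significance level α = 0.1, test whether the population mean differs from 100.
One-sample t-test:
H₀: μ = 100
H₁: μ ≠ 100
df = n - 1 = 22
t = (x̄ - μ₀) / (s/√n) = (95.02 - 100) / (10.68/√23) = -2.236
p-value = 0.0358

Since p-value < α = 0.1, we reject H₀.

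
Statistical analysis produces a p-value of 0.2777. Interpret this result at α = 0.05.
Since p = 0.2777 > α = 0.05, fail to reject H₀.
There is insufficient evidence to reject the null hypothesis; the result is not statistically significant at the 0.05 level.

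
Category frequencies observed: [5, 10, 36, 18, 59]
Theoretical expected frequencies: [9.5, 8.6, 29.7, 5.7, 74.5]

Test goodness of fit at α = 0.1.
Chi-square goodness of fit test:
H₀: observed counts match expected distribution
H₁: observed counts differ from expected distribution
df = k - 1 = 4
χ² = Σ(O - E)²/E
   = (5 - 9.5)²/9.5 + (10 - 8.6)²/8.6 + (36 - 29.7)²/29.7 + (18 - 5.7)²/5.7 + (59 - 74.5)²/74.5
   = 2.132 + 0.228 + 1.336 + 26.542 + 3.225
   = 33.46
p-value < 0.0001

Since p-value < α = 0.1, we reject H₀.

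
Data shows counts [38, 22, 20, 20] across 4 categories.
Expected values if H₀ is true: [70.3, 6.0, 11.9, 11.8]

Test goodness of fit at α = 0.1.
Chi-square goodness of fit test:
H₀: observed counts match expected distribution
H₁: observed counts differ from expected distribution
df = k - 1 = 3
χ² = Σ(O - E)²/E
   = (38 - 70.3)²/70.3 + (22 - 6.0)²/6.0 + (20 - 11.9)²/11.9 + (20 - 11.8)²/11.8
   = 14.841 + 42.667 + 5.513 + 5.698
   = 68.72
p-value < 0.0001

Since p-value < α = 0.1, we reject H₀.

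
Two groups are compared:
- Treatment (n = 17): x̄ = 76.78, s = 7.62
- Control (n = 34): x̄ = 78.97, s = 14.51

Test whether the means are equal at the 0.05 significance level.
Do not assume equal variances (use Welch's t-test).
Welch's two-sample t-test:
H₀: μ₁ = μ₂
H₁: μ₁ ≠ μ₂
s₁²/n₁ = 7.62²/17 = 3.4156,  s₂²/n₂ = 14.51²/34 = 6.1924
SE = √(s₁²/n₁ + s₂²/n₂) = √(3.4156 + 6.1924) = 3.0997
df (Welch-Satterthwaite) = (s₁²/n₁ + s₂²/n₂)² / [(s₁²/n₁)²/(n₁-1) + (s₂²/n₂)²/(n₂-1)] ≈ 48.81
t = (x̄₁ - x̄₂) / SE = (76.78 - 78.97) / 3.0997 = -2.19 / 3.0997 = -0.707
p-value = 0.4832

Since p-value > α = 0.05, we fail to reject H₀.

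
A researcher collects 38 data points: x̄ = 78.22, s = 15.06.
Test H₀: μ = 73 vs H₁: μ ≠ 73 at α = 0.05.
One-sample t-test:
H₀: μ = 73
H₁: μ ≠ 73
df = n - 1 = 37
t = (x̄ - μ₀) / (s/√n) = (78.22 - 73) / (15.06/√38) = 2.137
p-value = 0.0393

Since p-value < α = 0.05, we reject H₀.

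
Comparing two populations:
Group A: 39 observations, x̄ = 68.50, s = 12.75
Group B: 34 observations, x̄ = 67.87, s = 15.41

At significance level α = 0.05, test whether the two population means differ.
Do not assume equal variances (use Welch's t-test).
Welch's two-sample t-test:
H₀: μ₁ = μ₂
H₁: μ₁ ≠ μ₂
s₁²/n₁ = 12.75²/39 = 4.1683,  s₂²/n₂ = 15.41²/34 = 6.9844
SE = √(s₁²/n₁ + s₂²/n₂) = √(4.1683 + 6.9844) = 3.3396
df (Welch-Satterthwaite) = (s₁²/n₁ + s₂²/n₂)² / [(s₁²/n₁)²/(n₁-1) + (s₂²/n₂)²/(n₂-1)] ≈ 64.26
t = (x̄₁ - x̄₂) / SE = (68.50 - 67.87) / 3.3396 = 0.63 / 3.3396 = 0.189
p-value = 0.8510

Since p-value > α = 0.05, we fail to reject H₀.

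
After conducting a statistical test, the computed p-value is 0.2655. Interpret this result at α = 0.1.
Since p = 0.2655 > α = 0.1, fail to reject H₀.
There is insufficient evidence to reject the null hypothesis; the result is not statistically significant at the 0.1 level.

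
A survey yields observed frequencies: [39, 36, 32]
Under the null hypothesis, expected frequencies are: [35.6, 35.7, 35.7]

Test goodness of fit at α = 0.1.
Chi-square goodness of fit test:
H₀: observed counts match expected distribution
H₁: observed counts differ from expected distribution
df = k - 1 = 2
χ² = Σ(O - E)²/E
   = (39 - 35.6)²/35.6 + (36 - 35.7)²/35.7 + (32 - 35.7)²/35.7
   = 0.325 + 0.003 + 0.383
   = 0.71
p-value = 0.7009

Since p-value > α = 0.1, we fail to reject H₀.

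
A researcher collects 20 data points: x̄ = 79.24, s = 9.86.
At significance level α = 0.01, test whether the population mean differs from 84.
One-sample t-test:
H₀: μ = 84
H₁: μ ≠ 84
df = n - 1 = 19
t = (x̄ - μ₀) / (s/√n) = (79.24 - 84) / (9.86/√20) = -2.159
p-value = 0.0439

Since p-value > α = 0.01, we fail to reject H₀.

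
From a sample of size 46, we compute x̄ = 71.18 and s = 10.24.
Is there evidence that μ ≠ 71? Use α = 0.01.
One-sample t-test:
H₀: μ = 71
H₁: μ ≠ 71
df = n - 1 = 45
t = (x̄ - μ₀) / (s/√n) = (71.18 - 71) / (10.24/√46) = 0.119
p-value = 0.9056

Since p-value > α = 0.01, we fail to reject H₀.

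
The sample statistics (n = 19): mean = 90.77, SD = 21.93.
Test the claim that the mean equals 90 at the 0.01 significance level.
One-sample t-test:
H₀: μ = 90
H₁: μ ≠ 90
df = n - 1 = 18
t = (x̄ - μ₀) / (s/√n) = (90.77 - 90) / (21.93/√19) = 0.153
p-value = 0.8801

Since p-value > α = 0.01, we fail to reject H₀.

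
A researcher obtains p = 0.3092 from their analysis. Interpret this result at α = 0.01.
Since p = 0.3092 > α = 0.01, fail to reject H₀.
There is insufficient evidence to reject the null hypothesis; the result is not statistically significant at the 0.01 level.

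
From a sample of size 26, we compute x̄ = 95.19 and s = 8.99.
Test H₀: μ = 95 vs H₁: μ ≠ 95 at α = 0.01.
One-sample t-test:
H₀: μ = 95
H₁: μ ≠ 95
df = n - 1 = 25
t = (x̄ - μ₀) / (s/√n) = (95.19 - 95) / (8.99/√26) = 0.108
p-value = 0.9150

Since p-value > α = 0.01, we fail to reject H₀.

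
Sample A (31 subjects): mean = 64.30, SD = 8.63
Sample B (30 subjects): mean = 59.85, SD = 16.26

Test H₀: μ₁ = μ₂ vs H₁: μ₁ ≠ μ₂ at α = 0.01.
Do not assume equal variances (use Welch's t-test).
Welch's two-sample t-test:
H₀: μ₁ = μ₂
H₁: μ₁ ≠ μ₂
s₁²/n₁ = 8.63²/31 = 2.4025,  s₂²/n₂ = 16.26²/30 = 8.8129
SE = √(s₁²/n₁ + s₂²/n₂) = √(2.4025 + 8.8129) = 3.3489
df (Welch-Satterthwaite) = (s₁²/n₁ + s₂²/n₂)² / [(s₁²/n₁)²/(n₁-1) + (s₂²/n₂)²/(n₂-1)] ≈ 43.82
t = (x̄₁ - x̄₂) / SE = (64.30 - 59.85) / 3.3489 = 4.45 / 3.3489 = 1.329
p-value = 0.1908

Since p-value > α = 0.01, we fail to reject H₀.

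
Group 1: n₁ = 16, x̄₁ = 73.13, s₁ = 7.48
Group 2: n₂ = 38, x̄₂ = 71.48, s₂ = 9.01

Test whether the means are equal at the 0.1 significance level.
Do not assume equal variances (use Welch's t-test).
Welch's two-sample t-test:
H₀: μ₁ = μ₂
H₁: μ₁ ≠ μ₂
s₁²/n₁ = 7.48²/16 = 3.4969,  s₂²/n₂ = 9.01²/38 = 2.1363
SE = √(s₁²/n₁ + s₂²/n₂) = √(3.4969 + 2.1363) = 2.3734
df (Welch-Satterthwaite) = (s₁²/n₁ + s₂²/n₂)² / [(s₁²/n₁)²/(n₁-1) + (s₂²/n₂)²/(n₂-1)] ≈ 33.81
t = (x̄₁ - x̄₂) / SE = (73.13 - 71.48) / 2.3734 = 1.65 / 2.3734 = 0.695
p-value = 0.4917

Since p-value > α = 0.1, we fail to reject H₀.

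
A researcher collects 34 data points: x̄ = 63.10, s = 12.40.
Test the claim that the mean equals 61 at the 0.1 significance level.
One-sample t-test:
H₀: μ = 61
H₁: μ ≠ 61
df = n - 1 = 33
t = (x̄ - μ₀) / (s/√n) = (63.10 - 61) / (12.40/√34) = 0.987
p-value = 0.3306

Since p-value > α = 0.1, we fail to reject H₀.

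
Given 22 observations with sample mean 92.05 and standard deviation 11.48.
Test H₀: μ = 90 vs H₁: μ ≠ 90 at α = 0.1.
One-sample t-test:
H₀: μ = 90
H₁: μ ≠ 90
df = n - 1 = 21
t = (x̄ - μ₀) / (s/√n) = (92.05 - 90) / (11.48/√22) = 0.838
p-value = 0.4117

Since p-value > α = 0.1, we fail to reject H₀.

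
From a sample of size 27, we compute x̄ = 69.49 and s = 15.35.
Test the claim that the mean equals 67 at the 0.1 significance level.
One-sample t-test:
H₀: μ = 67
H₁: μ ≠ 67
df = n - 1 = 26
t = (x̄ - μ₀) / (s/√n) = (69.49 - 67) / (15.35/√27) = 0.843
p-value = 0.4070

Since p-value > α = 0.1, we fail to reject H₀.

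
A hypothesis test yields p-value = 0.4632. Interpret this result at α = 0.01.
Since p = 0.4632 > α = 0.01, fail to reject H₀.
There is insufficient evidence to reject the null hypothesis; the result is not statistically significant at the 0.01 level.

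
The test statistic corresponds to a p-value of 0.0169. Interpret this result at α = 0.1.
Since p = 0.0169 < α = 0.1, reject H₀.
There is sufficient evidence to reject the null hypothesis; the result is statistically significant at the 0.1 level.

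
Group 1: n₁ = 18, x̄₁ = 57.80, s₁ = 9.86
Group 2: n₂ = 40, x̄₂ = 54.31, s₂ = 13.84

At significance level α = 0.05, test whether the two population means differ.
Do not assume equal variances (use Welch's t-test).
Welch's two-sample t-test:
H₀: μ₁ = μ₂
H₁: μ₁ ≠ μ₂
s₁²/n₁ = 9.86²/18 = 5.4011,  s₂²/n₂ = 13.84²/40 = 4.7886
SE = √(s₁²/n₁ + s₂²/n₂) = √(5.4011 + 4.7886) = 3.1921
df (Welch-Satterthwaite) = (s₁²/n₁ + s₂²/n₂)² / [(s₁²/n₁)²/(n₁-1) + (s₂²/n₂)²/(n₂-1)] ≈ 45.07
t = (x̄₁ - x̄₂) / SE = (57.80 - 54.31) / 3.1921 = 3.49 / 3.1921 = 1.093
p-value = 0.2801

Since p-value > α = 0.05, we fail to reject H₀.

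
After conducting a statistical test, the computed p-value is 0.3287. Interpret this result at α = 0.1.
Since p = 0.3287 > α = 0.1, fail to reject H₀.
There is insufficient evidence to reject the null hypothesis; the result is not statistically significant at the 0.1 level.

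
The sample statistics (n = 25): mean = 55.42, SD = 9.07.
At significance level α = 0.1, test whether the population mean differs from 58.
One-sample t-test:
H₀: μ = 58
H₁: μ ≠ 58
df = n - 1 = 24
t = (x̄ - μ₀) / (s/√n) = (55.42 - 58) / (9.07/√25) = -1.422
p-value = 0.1678

Since p-value > α = 0.1, we fail to reject H₀.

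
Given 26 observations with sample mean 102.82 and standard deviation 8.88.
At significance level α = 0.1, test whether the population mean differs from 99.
One-sample t-test:
H₀: μ = 99
H₁: μ ≠ 99
df = n - 1 = 25
t = (x̄ - μ₀) / (s/√n) = (102.82 - 99) / (8.88/√26) = 2.193
p-value = 0.0378

Since p-value < α = 0.1, we reject H₀.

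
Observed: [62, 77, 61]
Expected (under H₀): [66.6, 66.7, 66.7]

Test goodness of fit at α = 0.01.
Chi-square goodness of fit test:
H₀: observed counts match expected distribution
H₁: observed counts differ from expected distribution
df = k - 1 = 2
χ² = Σ(O - E)²/E
   = (62 - 66.6)²/66.6 + (77 - 66.7)²/66.7 + (61 - 66.7)²/66.7
   = 0.318 + 1.591 + 0.487
   = 2.40
p-value = 0.3019

Since p-value > α = 0.01, we fail to reject H₀.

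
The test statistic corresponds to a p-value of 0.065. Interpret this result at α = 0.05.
Since p = 0.065 > α = 0.05, fail to reject H₀.
There is insufficient evidence to reject the null hypothesis; the result is not statistically significant at the 0.05 level.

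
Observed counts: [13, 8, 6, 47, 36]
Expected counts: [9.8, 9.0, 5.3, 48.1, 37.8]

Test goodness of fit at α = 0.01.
Chi-square goodness of fit test:
H₀: observed counts match expected distribution
H₁: observed counts differ from expected distribution
df = k - 1 = 4
χ² = Σ(O - E)²/E
   = (13 - 9.8)²/9.8 + (8 - 9.0)²/9.0 + (6 - 5.3)²/5.3 + (47 - 48.1)²/48.1 + (36 - 37.8)²/37.8
   = 1.045 + 0.111 + 0.092 + 0.025 + 0.086
   = 1.36
p-value = 0.8512

Since p-value > α = 0.01, we fail to reject H₀.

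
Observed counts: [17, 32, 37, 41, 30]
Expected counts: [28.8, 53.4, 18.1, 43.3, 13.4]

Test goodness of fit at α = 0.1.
Chi-square goodness of fit test:
H₀: observed counts match expected distribution
H₁: observed counts differ from expected distribution
df = k - 1 = 4
χ² = Σ(O - E)²/E
   = (17 - 28.8)²/28.8 + (32 - 53.4)²/53.4 + (37 - 18.1)²/18.1 + (41 - 43.3)²/43.3 + (30 - 13.4)²/13.4
   = 4.835 + 8.576 + 19.735 + 0.122 + 20.564
   = 53.83
p-value < 0.0001

Since p-value < α = 0.1, we reject H₀.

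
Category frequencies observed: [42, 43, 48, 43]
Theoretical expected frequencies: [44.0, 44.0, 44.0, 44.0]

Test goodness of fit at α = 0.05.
Chi-square goodness of fit test:
H₀: observed counts match expected distribution
H₁: observed counts differ from expected distribution
df = k - 1 = 3
χ² = Σ(O - E)²/E
   = (42 - 44.0)²/44.0 + (43 - 44.0)²/44.0 + (48 - 44.0)²/44.0 + (43 - 44.0)²/44.0
   = 0.091 + 0.023 + 0.364 + 0.023
   = 0.50
p-value = 0.9189

Since p-value > α = 0.05, we fail to reject H₀.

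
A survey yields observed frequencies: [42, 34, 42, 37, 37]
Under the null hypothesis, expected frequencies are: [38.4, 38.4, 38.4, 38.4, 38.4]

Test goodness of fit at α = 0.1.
Chi-square goodness of fit test:
H₀: observed counts match expected distribution
H₁: observed counts differ from expected distribution
df = k - 1 = 4
χ² = Σ(O - E)²/E
   = (42 - 38.4)²/38.4 + (34 - 38.4)²/38.4 + (42 - 38.4)²/38.4 + (37 - 38.4)²/38.4 + (37 - 38.4)²/38.4
   = 0.338 + 0.504 + 0.338 + 0.051 + 0.051
   = 1.28
p-value = 0.8645

Since p-value > α = 0.1, we fail to reject H₀.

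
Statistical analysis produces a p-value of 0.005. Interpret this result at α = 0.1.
Since p = 0.005 < α = 0.1, reject H₀.
There is sufficient evidence to reject the null hypothesis; the result is statistically significant at the 0.1 level.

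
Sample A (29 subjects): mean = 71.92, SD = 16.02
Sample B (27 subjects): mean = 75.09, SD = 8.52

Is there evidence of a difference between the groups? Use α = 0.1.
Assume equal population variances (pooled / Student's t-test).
Student's two-sample t-test (equal variances):
H₀: μ₁ = μ₂
H₁: μ₁ ≠ μ₂
df = n₁ + n₂ - 2 = 54
Pooled variance s_p² = [(n₁-1)s₁² + (n₂-1)s₂²] / (n₁ + n₂ - 2) = [(28)(16.02²) + (26)(8.52²)] / 54 = 168.0237
SE = √(s_p²(1/n₁ + 1/n₂)) = √(168.0237 × (1/29 + 1/27)) = 3.4666
t = (x̄₁ - x̄₂) / SE = (71.92 - 75.09) / 3.4666 = -3.17 / 3.4666 = -0.914
p-value = 0.3645

Since p-value > α = 0.1, we fail to reject H₀.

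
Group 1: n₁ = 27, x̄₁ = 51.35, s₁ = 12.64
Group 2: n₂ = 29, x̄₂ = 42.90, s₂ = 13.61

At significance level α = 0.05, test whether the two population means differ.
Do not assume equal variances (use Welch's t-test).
Welch's two-sample t-test:
H₀: μ₁ = μ₂
H₁: μ₁ ≠ μ₂
s₁²/n₁ = 12.64²/27 = 5.9174,  s₂²/n₂ = 13.61²/29 = 6.3873
SE = √(s₁²/n₁ + s₂²/n₂) = √(5.9174 + 6.3873) = 3.5078
df (Welch-Satterthwaite) = (s₁²/n₁ + s₂²/n₂)² / [(s₁²/n₁)²/(n₁-1) + (s₂²/n₂)²/(n₂-1)] ≈ 54.00
t = (x̄₁ - x̄₂) / SE = (51.35 - 42.90) / 3.5078 = 8.45 / 3.5078 = 2.409
p-value = 0.0194

Since p-value < α = 0.05, we reject H₀.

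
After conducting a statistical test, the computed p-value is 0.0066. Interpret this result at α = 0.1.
Since p = 0.0066 < α = 0.1, reject H₀.
There is sufficient evidence to reject the null hypothesis; the result is statistically significant at the 0.1 level.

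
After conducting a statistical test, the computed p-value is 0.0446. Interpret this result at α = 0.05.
Since p = 0.0446 < α = 0.05, reject H₀.
There is sufficient evidence to reject the null hypothesis; the result is statistically significant at the 0.05 level.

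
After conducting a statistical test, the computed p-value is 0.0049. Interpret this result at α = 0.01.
Since p = 0.0049 < α = 0.01, reject H₀.
There is sufficient evidence to reject the null hypothesis; the result is statistically significant at the 0.01 level.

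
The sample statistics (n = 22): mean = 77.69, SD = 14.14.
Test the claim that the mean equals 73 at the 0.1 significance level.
One-sample t-test:
H₀: μ = 73
H₁: μ ≠ 73
df = n - 1 = 21
t = (x̄ - μ₀) / (s/√n) = (77.69 - 73) / (14.14/√22) = 1.556
p-value = 0.1347

Since p-value > α = 0.1, we fail to reject H₀.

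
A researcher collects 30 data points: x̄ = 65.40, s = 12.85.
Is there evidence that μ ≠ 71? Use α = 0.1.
One-sample t-test:
H₀: μ = 71
H₁: μ ≠ 71
df = n - 1 = 29
t = (x̄ - μ₀) / (s/√n) = (65.40 - 71) / (12.85/√30) = -2.387
p-value = 0.0237

Since p-value < α = 0.1, we reject H₀.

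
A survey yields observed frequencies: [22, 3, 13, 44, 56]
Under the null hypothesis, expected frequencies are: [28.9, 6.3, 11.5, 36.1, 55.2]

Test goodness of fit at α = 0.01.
Chi-square goodness of fit test:
H₀: observed counts match expected distribution
H₁: observed counts differ from expected distribution
df = k - 1 = 4
χ² = Σ(O - E)²/E
   = (22 - 28.9)²/28.9 + (3 - 6.3)²/6.3 + (13 - 11.5)²/11.5 + (44 - 36.1)²/36.1 + (56 - 55.2)²/55.2
   = 1.647 + 1.729 + 0.196 + 1.729 + 0.012
   = 5.31
p-value = 0.2568

Since p-value > α = 0.01, we fail to reject H₀.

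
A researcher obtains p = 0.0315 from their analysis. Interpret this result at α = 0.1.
Since p = 0.0315 < α = 0.1, reject H₀.
There is sufficient evidence to reject the null hypothesis; the result is statistically significant at the 0.1 level.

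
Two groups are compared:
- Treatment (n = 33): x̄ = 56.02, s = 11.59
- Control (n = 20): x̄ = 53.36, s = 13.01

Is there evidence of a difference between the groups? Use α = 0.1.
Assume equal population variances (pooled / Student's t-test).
Student's two-sample t-test (equal variances):
H₀: μ₁ = μ₂
H₁: μ₁ ≠ μ₂
df = n₁ + n₂ - 2 = 51
Pooled variance s_p² = [(n₁-1)s₁² + (n₂-1)s₂²] / (n₁ + n₂ - 2) = [(32)(11.59²) + (19)(13.01²)] / 51 = 147.3420
SE = √(s_p²(1/n₁ + 1/n₂)) = √(147.3420 × (1/33 + 1/20)) = 3.4398
t = (x̄₁ - x̄₂) / SE = (56.02 - 53.36) / 3.4398 = 2.66 / 3.4398 = 0.773
p-value = 0.4429

Since p-value > α = 0.1, we fail to reject H₀.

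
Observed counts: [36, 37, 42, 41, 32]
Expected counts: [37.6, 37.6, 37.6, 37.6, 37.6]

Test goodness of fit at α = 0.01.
Chi-square goodness of fit test:
H₀: observed counts match expected distribution
H₁: observed counts differ from expected distribution
df = k - 1 = 4
χ² = Σ(O - E)²/E
   = (36 - 37.6)²/37.6 + (37 - 37.6)²/37.6 + (42 - 37.6)²/37.6 + (41 - 37.6)²/37.6 + (32 - 37.6)²/37.6
   = 0.068 + 0.010 + 0.515 + 0.307 + 0.834
   = 1.73
p-value = 0.7845

Since p-value > α = 0.01, we fail to reject H₀.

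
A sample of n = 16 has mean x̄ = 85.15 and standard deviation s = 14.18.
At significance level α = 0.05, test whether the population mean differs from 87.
One-sample t-test:
H₀: μ = 87
H₁: μ ≠ 87
df = n - 1 = 15
t = (x̄ - μ₀) / (s/√n) = (85.15 - 87) / (14.18/√16) = -0.522
p-value = 0.6094

Since p-value > α = 0.05, we fail to reject H₀.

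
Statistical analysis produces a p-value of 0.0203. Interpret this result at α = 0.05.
Since p = 0.0203 < α = 0.05, reject H₀.
There is sufficient evidence to reject the null hypothesis; the result is statistically significant at the 0.05 level.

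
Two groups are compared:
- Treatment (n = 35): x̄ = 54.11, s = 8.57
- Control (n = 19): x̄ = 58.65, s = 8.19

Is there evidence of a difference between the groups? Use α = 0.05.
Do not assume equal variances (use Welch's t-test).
Welch's two-sample t-test:
H₀: μ₁ = μ₂
H₁: μ₁ ≠ μ₂
s₁²/n₁ = 8.57²/35 = 2.0984,  s₂²/n₂ = 8.19²/19 = 3.5303
SE = √(s₁²/n₁ + s₂²/n₂) = √(2.0984 + 3.5303) = 2.3725
df (Welch-Satterthwaite) = (s₁²/n₁ + s₂²/n₂)² / [(s₁²/n₁)²/(n₁-1) + (s₂²/n₂)²/(n₂-1)] ≈ 38.55
t = (x̄₁ - x̄₂) / SE = (54.11 - 58.65) / 2.3725 = -4.54 / 2.3725 = -1.914
p-value = 0.0631

Since p-value > α = 0.05, we fail to reject H₀.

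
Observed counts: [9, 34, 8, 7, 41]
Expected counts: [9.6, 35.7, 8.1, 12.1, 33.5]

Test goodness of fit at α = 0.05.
Chi-square goodness of fit test:
H₀: observed counts match expected distribution
H₁: observed counts differ from expected distribution
df = k - 1 = 4
χ² = Σ(O - E)²/E
   = (9 - 9.6)²/9.6 + (34 - 35.7)²/35.7 + (8 - 8.1)²/8.1 + (7 - 12.1)²/12.1 + (41 - 33.5)²/33.5
   = 0.037 + 0.081 + 0.001 + 2.150 + 1.679
   = 3.95
p-value = 0.4130

Since p-value > α = 0.05, we fail to reject H₀.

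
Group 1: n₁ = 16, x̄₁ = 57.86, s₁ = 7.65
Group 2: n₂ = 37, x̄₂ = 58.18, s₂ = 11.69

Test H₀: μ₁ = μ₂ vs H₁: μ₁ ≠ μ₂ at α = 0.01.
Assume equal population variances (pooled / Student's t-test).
Student's two-sample t-test (equal variances):
H₀: μ₁ = μ₂
H₁: μ₁ ≠ μ₂
df = n₁ + n₂ - 2 = 51
Pooled variance s_p² = [(n₁-1)s₁² + (n₂-1)s₂²] / (n₁ + n₂ - 2) = [(15)(7.65²) + (36)(11.69²)] / 51 = 113.6756
SE = √(s_p²(1/n₁ + 1/n₂)) = √(113.6756 × (1/16 + 1/37)) = 3.1901
t = (x̄₁ - x̄₂) / SE = (57.86 - 58.18) / 3.1901 = -0.32 / 3.1901 = -0.100
p-value = 0.9205

Since p-value > α = 0.01, we fail to reject H₀.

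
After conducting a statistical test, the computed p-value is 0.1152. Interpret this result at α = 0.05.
Since p = 0.1152 > α = 0.05, fail to reject H₀.
There is insufficient evidence to reject the null hypothesis; the result is not statistically significant at the 0.05 level.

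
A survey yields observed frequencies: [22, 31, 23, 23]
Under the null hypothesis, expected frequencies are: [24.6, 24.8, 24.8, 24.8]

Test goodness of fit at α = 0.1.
Chi-square goodness of fit test:
H₀: observed counts match expected distribution
H₁: observed counts differ from expected distribution
df = k - 1 = 3
χ² = Σ(O - E)²/E
   = (22 - 24.6)²/24.6 + (31 - 24.8)²/24.8 + (23 - 24.8)²/24.8 + (23 - 24.8)²/24.8
   = 0.275 + 1.550 + 0.131 + 0.131
   = 2.09
p-value = 0.5547

Since p-value > α = 0.1, we fail to reject H₀.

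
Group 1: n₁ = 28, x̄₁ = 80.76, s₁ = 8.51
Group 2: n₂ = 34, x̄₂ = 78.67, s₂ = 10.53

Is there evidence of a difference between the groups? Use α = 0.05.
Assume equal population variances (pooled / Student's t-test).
Student's two-sample t-test (equal variances):
H₀: μ₁ = μ₂
H₁: μ₁ ≠ μ₂
df = n₁ + n₂ - 2 = 60
Pooled variance s_p² = [(n₁-1)s₁² + (n₂-1)s₂²] / (n₁ + n₂ - 2) = [(27)(8.51²) + (33)(10.53²)] / 60 = 93.5735
SE = √(s_p²(1/n₁ + 1/n₂)) = √(93.5735 × (1/28 + 1/34)) = 2.4686
t = (x̄₁ - x̄₂) / SE = (80.76 - 78.67) / 2.4686 = 2.09 / 2.4686 = 0.847
p-value = 0.4006

Since p-value > α = 0.05, we fail to reject H₀.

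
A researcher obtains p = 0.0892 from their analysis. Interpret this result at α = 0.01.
Since p = 0.0892 > α = 0.01, fail to reject H₀.
There is insufficient evidence to reject the null hypothesis; the result is not statistically significant at the 0.01 level.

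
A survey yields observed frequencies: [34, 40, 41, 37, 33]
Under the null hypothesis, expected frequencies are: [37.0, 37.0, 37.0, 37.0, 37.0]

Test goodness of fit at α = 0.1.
Chi-square goodness of fit test:
H₀: observed counts match expected distribution
H₁: observed counts differ from expected distribution
df = k - 1 = 4
χ² = Σ(O - E)²/E
   = (34 - 37.0)²/37.0 + (40 - 37.0)²/37.0 + (41 - 37.0)²/37.0 + (37 - 37.0)²/37.0 + (33 - 37.0)²/37.0
   = 0.243 + 0.243 + 0.432 + 0.000 + 0.432
   = 1.35
p-value = 0.8526

Since p-value > α = 0.1, we fail to reject H₀.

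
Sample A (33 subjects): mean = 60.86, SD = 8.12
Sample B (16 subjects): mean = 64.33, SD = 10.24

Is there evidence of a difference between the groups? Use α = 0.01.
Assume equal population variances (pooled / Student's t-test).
Student's two-sample t-test (equal variances):
H₀: μ₁ = μ₂
H₁: μ₁ ≠ μ₂
df = n₁ + n₂ - 2 = 47
Pooled variance s_p² = [(n₁-1)s₁² + (n₂-1)s₂²] / (n₁ + n₂ - 2) = [(32)(8.12²) + (15)(10.24²)] / 47 = 78.3567
SE = √(s_p²(1/n₁ + 1/n₂)) = √(78.3567 × (1/33 + 1/16)) = 2.6966
t = (x̄₁ - x̄₂) / SE = (60.86 - 64.33) / 2.6966 = -3.47 / 2.6966 = -1.287
p-value = 0.2045

Since p-value > α = 0.01, we fail to reject H₀.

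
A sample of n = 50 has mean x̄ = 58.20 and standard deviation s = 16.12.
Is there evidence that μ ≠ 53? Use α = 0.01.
One-sample t-test:
H₀: μ = 53
H₁: μ ≠ 53
df = n - 1 = 49
t = (x̄ - μ₀) / (s/√n) = (58.20 - 53) / (16.12/√50) = 2.281
p-value = 0.0269

Since p-value > α = 0.01, we fail to reject H₀.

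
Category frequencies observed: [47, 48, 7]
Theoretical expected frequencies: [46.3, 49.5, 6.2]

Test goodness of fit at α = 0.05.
Chi-square goodness of fit test:
H₀: observed counts match expected distribution
H₁: observed counts differ from expected distribution
df = k - 1 = 2
χ² = Σ(O - E)²/E
   = (47 - 46.3)²/46.3 + (48 - 49.5)²/49.5 + (7 - 6.2)²/6.2
   = 0.011 + 0.045 + 0.103
   = 0.16
p-value = 0.9235

Since p-value > α = 0.05, we fail to reject H₀.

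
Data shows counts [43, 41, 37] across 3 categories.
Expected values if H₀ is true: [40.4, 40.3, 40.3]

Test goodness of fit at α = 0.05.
Chi-square goodness of fit test:
H₀: observed counts match expected distribution
H₁: observed counts differ from expected distribution
df = k - 1 = 2
χ² = Σ(O - E)²/E
   = (43 - 40.4)²/40.4 + (41 - 40.3)²/40.3 + (37 - 40.3)²/40.3
   = 0.167 + 0.012 + 0.270
   = 0.45
p-value = 0.7986

Since p-value > α = 0.05, we fail to reject H₀.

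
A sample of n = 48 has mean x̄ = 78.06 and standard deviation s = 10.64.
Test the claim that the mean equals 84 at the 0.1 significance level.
One-sample t-test:
H₀: μ = 84
H₁: μ ≠ 84
df = n - 1 = 47
t = (x̄ - μ₀) / (s/√n) = (78.06 - 84) / (10.64/√48) = -3.868
p-value = 0.0003

Since p-value < α = 0.1, we reject H₀.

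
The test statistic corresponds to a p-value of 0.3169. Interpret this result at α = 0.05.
Since p = 0.3169 > α = 0.05, fail to reject H₀.
There is insufficient evidence to reject the null hypothesis; the result is not statistically significant at the 0.05 level.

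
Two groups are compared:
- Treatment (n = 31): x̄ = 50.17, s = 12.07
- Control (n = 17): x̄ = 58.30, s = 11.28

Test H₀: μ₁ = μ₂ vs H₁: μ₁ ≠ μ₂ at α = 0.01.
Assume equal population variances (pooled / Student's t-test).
Student's two-sample t-test (equal variances):
H₀: μ₁ = μ₂
H₁: μ₁ ≠ μ₂
df = n₁ + n₂ - 2 = 46
Pooled variance s_p² = [(n₁-1)s₁² + (n₂-1)s₂²] / (n₁ + n₂ - 2) = [(30)(12.07²) + (16)(11.28²)] / 46 = 139.2687
SE = √(s_p²(1/n₁ + 1/n₂)) = √(139.2687 × (1/31 + 1/17)) = 3.5616
t = (x̄₁ - x̄₂) / SE = (50.17 - 58.30) / 3.5616 = -8.13 / 3.5616 = -2.283
p-value = 0.0271

Since p-value > α = 0.01, we fail to reject H₀.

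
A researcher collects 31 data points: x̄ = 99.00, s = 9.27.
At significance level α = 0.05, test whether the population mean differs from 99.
One-sample t-test:
H₀: μ = 99
H₁: μ ≠ 99
df = n - 1 = 30
t = (x̄ - μ₀) / (s/√n) = (99.00 - 99) / (9.27/√31) = 0.000
p-value = 1.0000

Since p-value > α = 0.05, we fail to reject H₀.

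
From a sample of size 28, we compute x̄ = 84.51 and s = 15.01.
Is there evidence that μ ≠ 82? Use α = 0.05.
One-sample t-test:
H₀: μ = 82
H₁: μ ≠ 82
df = n - 1 = 27
t = (x̄ - μ₀) / (s/√n) = (84.51 - 82) / (15.01/√28) = 0.885
p-value = 0.3840

Since p-value > α = 0.05, we fail to reject H₀.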